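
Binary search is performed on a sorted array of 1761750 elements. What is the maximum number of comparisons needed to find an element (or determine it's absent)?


Binary search halves the search space each comparison:
  Step 1: search space = 1761750 -> 880875
  Step 2: search space = 880875 -> 440437
  Step 3: search space = 440437 -> 220218
  Step 4: search space = 220218 -> 110109
  Step 5: search space = 110109 -> 55054
  Step 6: search space = 55054 -> 27527
  Step 7: search space = 27527 -> 13763
  Step 8: search space = 13763 -> 6881
  Step 9: search space = 6881 -> 3440
  Step 10: search space = 3440 -> 1720
  Step 11: search space = 1720 -> 860
  Step 12: search space = 860 -> 430
  Step 13: search space = 430 -> 215
  Step 14: search space = 215 -> 107
  Step 15: search space = 107 -> 53
  Step 16: search space = 53 -> 26
  Step 17: search space = 26 -> 13
  Step 18: search space = 13 -> 6
  Step 19: search space = 6 -> 3
  Step 20: search space = 3 -> 1
  Step 21: search space = 1 (final check)
Maximum comparisons = floor(log2(1761750)) + 1 = 20 + 1 = 21


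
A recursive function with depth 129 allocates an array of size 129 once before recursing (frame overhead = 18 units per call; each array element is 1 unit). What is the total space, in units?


Array allocation: 129 units (allocated once)
Stack frames: 129 deep * 18 per frame = 2322 units
Total = 129 + 2322 = 2451


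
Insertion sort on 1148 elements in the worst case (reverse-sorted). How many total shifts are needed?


In the worst case (reverse-sorted), each element shifts past all previous:
  Element 1: 1 shifts
  Element 2: 2 shifts
  Element 3: 3 shifts
  Element 4: 4 shifts
  Element 5: 5 shifts
  ...
  Element 1147: 1147 shifts
Total = 1 + 2 + ... + 1147
= 1148*(1148-1)/2 = 658378


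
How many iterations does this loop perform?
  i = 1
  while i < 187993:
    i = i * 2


The loop variable doubles each iteration:
i = 1 -> 2 -> 4 -> 8 -> 16 -> 32 -> 64 -> 128 -> 256 -> 512 -> 1024 -> 2048 -> 4096 -> 8192 -> 16384 -> 32768 -> 65536 -> 131072 -> 262144 (stop, 262144 >= 187993)
Number of doublings = ceil(log2(187993)) = 18


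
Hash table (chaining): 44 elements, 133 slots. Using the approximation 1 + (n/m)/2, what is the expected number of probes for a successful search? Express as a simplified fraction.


Computing expected probes:
alpha = 44/133
= 1 + alpha/2
= 1 + 44/(2*133)
= (2*133 + 44) / (2*133)
= 310/266 = 155/133


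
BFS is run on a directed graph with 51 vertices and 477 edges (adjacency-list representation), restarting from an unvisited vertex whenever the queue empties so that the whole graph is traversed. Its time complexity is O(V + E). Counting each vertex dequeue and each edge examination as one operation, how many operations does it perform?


A full BFS traversal dequeues each vertex exactly once and examines each directed edge exactly once.
V = 51 (vertex processing cost)
E = 477 (edge examination cost)
Total operations proportional to V + E = 51 + 477 = 528


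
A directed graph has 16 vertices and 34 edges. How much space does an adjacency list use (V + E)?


Adjacency list: one list head per vertex + one entry per edge
Vertex heads: 16
Edge entries: 34
Total = 16 + 34 = 50


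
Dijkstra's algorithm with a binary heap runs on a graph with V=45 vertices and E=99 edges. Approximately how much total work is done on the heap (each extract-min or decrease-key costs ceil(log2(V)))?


Dijkstra with a binary heap: each vertex is extracted once, each edge may relax once.
Each heap operation costs O(log V).
V + E = 45 + 99 = 144
ceil(log2(45)) = 6 (since 2^5 = 32 < 45 <= 64 = 2^6)
Total heap work = (V+E) * ceil(log2(V)) = 144 * 6 = 864


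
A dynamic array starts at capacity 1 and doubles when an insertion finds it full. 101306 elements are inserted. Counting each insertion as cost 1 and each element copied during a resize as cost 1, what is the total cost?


n = 101306
Insertion costs: 101306
Resizes copy 1, 2, 4, ... up to the largest power of 2 that is <= n-1 = 101305, i.e. 65536.
Copy costs = 1 + 2 + 4 + 8 + 16 + 32 + 64 + 128 + 256 + 512 + 1024 + 2048 + 4096 + 8192 + 16384 + 32768 + 65536 = 131071
Total = 101306 + 131071 = 232377


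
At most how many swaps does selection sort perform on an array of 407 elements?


Each of the 406 passes places one element in its final position.
Pass 1: swap minimum into position 0
Pass 2: swap minimum of remaining into position 1
...
Pass 406: last two elements, one swap
Maximum swaps = 407 - 1 = 406


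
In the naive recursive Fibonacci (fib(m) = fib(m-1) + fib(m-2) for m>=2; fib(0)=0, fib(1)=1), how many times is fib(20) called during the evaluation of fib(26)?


Let N(m) = number of times fib(m) is called while evaluating fib(26).
N(26) = 1 (the initial call).
N(25) = 1 (only fib(26) calls it).
For 1 <= m <= 24: fib(m) is called by fib(m+1) and fib(m+2), so
  N(m) = N(m+1) + N(m+2).
fib(0) is called only by fib(2), so N(0) = N(2).
Walk down from m=26:
  N(26)=1, N(25)=1, N(24)=2, N(23)=3, N(22)=5, N(21)=8, N(20)=13
N(20) = 13


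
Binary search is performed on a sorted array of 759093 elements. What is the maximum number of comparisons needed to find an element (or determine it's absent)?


Binary search halves the search space each comparison:
  Step 1: search space = 759093 -> 379546
  Step 2: search space = 379546 -> 189773
  Step 3: search space = 189773 -> 94886
  Step 4: search space = 94886 -> 47443
  Step 5: search space = 47443 -> 23721
  Step 6: search space = 23721 -> 11860
  Step 7: search space = 11860 -> 5930
  Step 8: search space = 5930 -> 2965
  Step 9: search space = 2965 -> 1482
  Step 10: search space = 1482 -> 741
  Step 11: search space = 741 -> 370
  Step 12: search space = 370 -> 185
  Step 13: search space = 185 -> 92
  Step 14: search space = 92 -> 46
  Step 15: search space = 46 -> 23
  Step 16: search space = 23 -> 11
  Step 17: search space = 11 -> 5
  Step 18: search space = 5 -> 2
  Step 19: search space = 2 -> 1
  Step 20: search space = 1 (final check)
Maximum comparisons = floor(log2(759093)) + 1 = 19 + 1 = 20


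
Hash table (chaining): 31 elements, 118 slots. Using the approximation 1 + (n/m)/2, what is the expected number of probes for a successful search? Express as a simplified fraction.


Computing expected probes:
alpha = 31/118
= 1 + alpha/2
= 1 + 31/(2*118)
= (2*118 + 31) / (2*118)
= 267/236


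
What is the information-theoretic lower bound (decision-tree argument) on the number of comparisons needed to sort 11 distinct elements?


A binary decision tree of height h has at most 2^h leaves and needs at least n! of them, so h >= ceil(log2(n!)).
Compute 11! as a running product:
  x2 = 2, x3 = 6, x4 = 24, x5 = 120
  x6 = 720, x7 = 5040, x8 = 40320, x9 = 362880
  x10 = 3628800, x11 = 39916800
11! = 39916800
Bracket between powers of 2:
  2^25 = 33554432 < 39916800 <= 67108864 = 2^26
So ceil(log2(11!)) = 26


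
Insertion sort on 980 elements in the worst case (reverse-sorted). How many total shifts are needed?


In the worst case (reverse-sorted), each element shifts past all previous:
  Element 1: 1 shifts
  Element 2: 2 shifts
  Element 3: 3 shifts
  Element 4: 4 shifts
  Element 5: 5 shifts
  ...
  Element 979: 979 shifts
Total = 1 + 2 + ... + 979
= 980*(980-1)/2 = 479710


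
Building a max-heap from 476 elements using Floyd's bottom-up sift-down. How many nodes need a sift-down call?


In a heap of 476 elements (0-indexed array):
  Last element index: 475
  Parent of last element: floor((475 - 1) / 2) = 237
  Internal nodes: indices 0 to 237
  Count = floor(476/2) = 238


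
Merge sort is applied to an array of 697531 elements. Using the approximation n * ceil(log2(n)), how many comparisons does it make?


Merge sort divides the array into halves recursively.
Number of levels = ceil(log2(697531)) = 20
At each level, approximately n = 697531 comparisons are needed for merging.
Total comparisons ~ n * ceil(log2(n)) = 697531 * 20 = 13950620


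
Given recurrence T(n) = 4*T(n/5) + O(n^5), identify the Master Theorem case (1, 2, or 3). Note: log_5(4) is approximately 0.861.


Master Theorem parameters: a=4, b=5, c=5
log_b(a) = 0.861
Compare b^c with a: 5^5 = 3125 > 4, so c > log_b(a).
Comparing c=5 vs log_b(a)=0.861:
5 > 0.861 => Case 3
Result: T(n) = O(n^5)
Master Theorem case = 3


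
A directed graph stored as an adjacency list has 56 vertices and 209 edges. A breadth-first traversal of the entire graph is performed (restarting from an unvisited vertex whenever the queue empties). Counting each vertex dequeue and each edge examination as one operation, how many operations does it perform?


A full BFS traversal dequeues each vertex once and examines each edge once.
Vertex visits: 56
Edge visits: 209
V + E = 56 + 209 = 265


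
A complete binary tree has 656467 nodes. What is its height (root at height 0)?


In a complete binary tree, level k holds nodes 2^k .. 2^(k+1)-1 (1-indexed).
Height = floor(log2(n)) = floor(log2(656467)) = 19
Check: 2^19 = 524288 <= 656467 < 1048576 = 2^20


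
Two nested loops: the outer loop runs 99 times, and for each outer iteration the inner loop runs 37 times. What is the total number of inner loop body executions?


Outer loop: 99 iterations
Inner loop: 37 iterations per outer iteration
Total = 99 * 37 = 3663


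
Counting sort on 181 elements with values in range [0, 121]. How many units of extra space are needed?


Output array size: 181 (to store sorted result)
Count array size: 122 (one slot per possible value, range 0 to 121)
Total extra space = 181 + 122 = 303


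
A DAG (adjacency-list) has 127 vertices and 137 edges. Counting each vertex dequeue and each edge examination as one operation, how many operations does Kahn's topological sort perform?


V = 127 (vertex processing)
E = 137 (edge processing)
V + E = 127 + 137 = 264


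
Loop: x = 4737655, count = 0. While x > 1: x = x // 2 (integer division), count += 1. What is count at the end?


The variable x halves each step:
x = 4737655 -> 2368827 -> 1184413 -> 592206 -> 296103 -> 148051 -> 74025 -> 37012 -> 18506 -> 9253 -> 4626 -> 2313 -> 1156 -> 578 -> 289 -> 144 -> 72 -> 36 -> 18 -> 9 -> 4 -> 2 -> 1
Number of halvings = floor(log2(4737655)) = 22


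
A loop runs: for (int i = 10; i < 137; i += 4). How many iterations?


Loop starts at i = 10, increments by 4, stops when i >= 137.
Number of iterations = ceil((137 - 10) / 4)
= ceil(127 / 4)
= 32


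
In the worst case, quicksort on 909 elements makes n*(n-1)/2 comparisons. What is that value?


Sum of comparisons per partition:
908 + 907 + ... + 1 + 0
= 909 * (909 - 1) / 2
= 909 * 908 / 2
= 412686


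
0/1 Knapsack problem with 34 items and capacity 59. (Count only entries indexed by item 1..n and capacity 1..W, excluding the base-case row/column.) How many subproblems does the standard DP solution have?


The DP table is indexed by (item, capacity).
Rows: 34 items
Columns: 59 capacity values (1 to W)
Total subproblems = 34 * 59 = 2006


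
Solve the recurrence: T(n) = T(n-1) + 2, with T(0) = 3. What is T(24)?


Unrolling the recurrence:
T(24) = T(23) + 2
       = T(22) + 2 + 2
       = T(21) + 2*3
       ...
       = T(0) + 2*24
       = 3 + 48 = 51


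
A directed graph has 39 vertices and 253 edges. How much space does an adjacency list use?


Adjacency list: one list head per vertex + one entry per edge
Vertex heads: 39
Edge entries: 253
Total = 39 + 253 = 292


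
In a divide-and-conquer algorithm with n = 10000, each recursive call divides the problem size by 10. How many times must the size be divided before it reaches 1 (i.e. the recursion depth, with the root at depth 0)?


Number of divisions = log_10(10000)
Sizes: 10000 -> 1000 -> 100 -> 10 -> 1 (4 divisions)
Recursion depth = 4


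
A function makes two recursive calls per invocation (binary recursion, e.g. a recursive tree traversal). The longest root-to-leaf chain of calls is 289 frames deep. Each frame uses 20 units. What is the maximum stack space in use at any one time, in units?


Binary recursion: the two calls run one after the other, so only one root-to-leaf chain of frames is on the stack at a time.
Maximum depth (longest chain) = 289 frames
Each frame = 20 units
Max stack space = 289 * 20 = 5780


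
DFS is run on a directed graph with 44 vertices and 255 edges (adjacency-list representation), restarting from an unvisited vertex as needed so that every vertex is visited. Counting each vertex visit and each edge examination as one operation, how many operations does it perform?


A full DFS traversal processes each vertex exactly once (push/pop on stack).
Each directed edge is examined once.
V = 44, E = 255
V + E = 299


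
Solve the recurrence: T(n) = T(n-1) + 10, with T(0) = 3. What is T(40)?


Unrolling the recurrence:
T(40) = T(39) + 10
       = T(38) + 10 + 10
       = T(37) + 10*3
       ...
       = T(0) + 10*40
       = 3 + 400 = 403


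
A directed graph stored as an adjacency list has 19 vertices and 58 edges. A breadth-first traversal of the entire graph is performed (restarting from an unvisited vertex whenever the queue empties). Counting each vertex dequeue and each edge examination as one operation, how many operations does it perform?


A full BFS traversal dequeues each vertex once and examines each edge once.
Vertex visits: 19
Edge visits: 58
V + E = 19 + 58 = 77


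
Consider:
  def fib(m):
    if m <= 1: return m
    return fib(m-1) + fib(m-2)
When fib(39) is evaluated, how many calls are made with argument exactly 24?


Let N(m) = number of times fib(m) is called while evaluating fib(39).
N(39) = 1 (the initial call).
N(38) = 1 (only fib(39) calls it).
For 1 <= m <= 37: fib(m) is called by fib(m+1) and fib(m+2), so
  N(m) = N(m+1) + N(m+2).
fib(0) is called only by fib(2), so N(0) = N(2).
Walk down from m=39:
  N(39)=1, N(38)=1, N(37)=2, N(36)=3, N(35)=5, N(34)=8, N(33)=13, N(32)=21, N(31)=34, N(30)=55, N(29)=89, N(28)=144, N(27)=233, N(26)=377, N(25)=610, N(24)=987
N(24) = 987


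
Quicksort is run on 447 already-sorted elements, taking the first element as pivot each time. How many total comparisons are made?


Sum of comparisons per partition:
446 + 445 + ... + 1 + 0
= 447 * (447 - 1) / 2
= 447 * 446 / 2
= 99681


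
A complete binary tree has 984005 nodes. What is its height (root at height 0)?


In a complete binary tree, level k holds nodes 2^k .. 2^(k+1)-1 (1-indexed).
Height = floor(log2(n)) = floor(log2(984005)) = 19
Check: 2^19 = 524288 <= 984005 < 1048576 = 2^20


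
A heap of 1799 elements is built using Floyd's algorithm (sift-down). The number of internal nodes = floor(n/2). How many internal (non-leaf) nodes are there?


Leaf nodes occupy roughly half the array.
Sift-down is called for each internal node, starting from the last one.
Internal nodes = floor(n/2) = floor(1799/2) = 899


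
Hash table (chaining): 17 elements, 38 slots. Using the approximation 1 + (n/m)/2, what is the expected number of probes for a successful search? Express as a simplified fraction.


Computing expected probes:
alpha = 17/38
= 1 + alpha/2
= 1 + 17/(2*38)
= (2*38 + 17) / (2*38)
= 93/76


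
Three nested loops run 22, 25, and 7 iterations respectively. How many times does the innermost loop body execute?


Loop 1 (outermost): 22 iterations
Loop 2 (middle): 25 iterations per outer
Loop 3 (innermost): 7 iterations per middle
Total = 22 * 25 * 7 = 3850


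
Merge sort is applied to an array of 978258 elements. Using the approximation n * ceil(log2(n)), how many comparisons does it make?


Merge sort divides the array into halves recursively.
Number of levels = ceil(log2(978258)) = 20
At each level, approximately n = 978258 comparisons are needed for merging.
Total comparisons ~ n * ceil(log2(n)) = 978258 * 20 = 19565160


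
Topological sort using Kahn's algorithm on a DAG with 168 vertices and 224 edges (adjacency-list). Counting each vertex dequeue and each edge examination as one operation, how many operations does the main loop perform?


Kahn's algorithm:
  1. Compute in-degrees: O(V + E)
  2. Process queue: each vertex dequeued once (O(V))
     each edge examined once (O(E))
Total = V + E = 168 + 224 = 392


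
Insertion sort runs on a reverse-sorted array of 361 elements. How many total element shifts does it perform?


Sum of shifts = 1 + 2 + 3 + ... + 360
= 361 * 360 / 2
= 129960 / 2
= 64980


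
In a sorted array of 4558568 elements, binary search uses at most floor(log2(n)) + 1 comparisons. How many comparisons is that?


Halving sequence: 4558568 -> 2279284 -> 1139642 -> 569821 -> 284910 -> 142455 -> 71227 -> 35613 -> 17806 -> 8903 -> 4451 -> 2225 -> 1112 -> 556 -> 278 -> 139 -> 69 -> 34 -> 17 -> 8 -> 4 -> 2 -> 1
Number of halvings = 22
Max comparisons = 22 + 1 = 23


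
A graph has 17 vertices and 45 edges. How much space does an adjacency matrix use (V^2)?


Adjacency matrix: V x V grid of entries
Space = V^2 = 17^2 = 17 * 17 = 289


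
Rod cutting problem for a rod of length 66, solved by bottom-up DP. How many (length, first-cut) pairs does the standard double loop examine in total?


For each subproblem length i = 1..66, the inner loop considers i possible first cuts.
Total = 1 + 2 + ... + 66
= 66*(66+1)/2
= 66*67/2 = 2211


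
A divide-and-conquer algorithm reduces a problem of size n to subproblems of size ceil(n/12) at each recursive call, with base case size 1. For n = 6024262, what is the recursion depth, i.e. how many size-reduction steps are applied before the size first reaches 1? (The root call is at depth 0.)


Each step divides the size by 12 (rounding up); after k steps the size is ceil(n/12^k), which equals 1 exactly when 12^k >= n.
So the depth is the smallest k with 12^k >= 6024262, i.e. ceil(log_12(6024262)).
12^6 = 2985984 < 6024262 <= 35831808 = 12^7
Recursion depth = 7


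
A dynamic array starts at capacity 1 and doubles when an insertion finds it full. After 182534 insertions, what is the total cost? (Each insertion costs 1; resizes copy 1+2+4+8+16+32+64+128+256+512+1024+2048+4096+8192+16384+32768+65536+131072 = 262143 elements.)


Insertion cost: 182534 (one per element)
Resizes occur just before inserting elements 2, 3, 5, 9, ...
Elements copied at each resize: 1 + 2 + 4 + 8 + 16 + 32 + 64 + 128 + 256 + 512 + 1024 + 2048 + 4096 + 8192 + 16384 + 32768 + 65536 + 131072
Sum of copies = 262143 (geometric series: 2^k - 1)
Total = 182534 + 262143 = 444677


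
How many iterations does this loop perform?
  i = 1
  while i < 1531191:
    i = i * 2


The loop variable doubles each iteration:
i = 1 -> 2 -> 4 -> 8 -> 16 -> 32 -> 64 -> 128 -> 256 -> 512 -> 1024 -> 2048 -> 4096 -> 8192 -> 16384 -> 32768 -> 65536 -> 131072 -> 262144 -> 524288 -> 1048576 -> 2097152 (stop, 2097152 >= 1531191)
Number of doublings = ceil(log2(1531191)) = 21


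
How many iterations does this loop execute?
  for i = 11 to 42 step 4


The loop variable i takes values starting at 11 and increments by 4 each iteration.
Sequence: i = 11, 15, 19, 23, 27, 31, 35, 39
The upper bound 42 is inclusive, so the count is floor((last - first) / step) + 1:
floor((42 - 11) / 4) + 1 = floor(31/4) + 1 = 7 + 1 = 8


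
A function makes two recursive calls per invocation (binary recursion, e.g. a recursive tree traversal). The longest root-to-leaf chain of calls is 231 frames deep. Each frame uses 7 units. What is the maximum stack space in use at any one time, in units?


Binary recursion: the two calls run one after the other, so only one root-to-leaf chain of frames is on the stack at a time.
Maximum depth (longest chain) = 231 frames
Each frame = 7 units
Max stack space = 231 * 7 = 1617


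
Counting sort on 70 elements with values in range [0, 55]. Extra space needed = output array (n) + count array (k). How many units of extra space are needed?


Output array size: 70 (to store sorted result)
Count array size: 56 (one slot per possible value, range 0 to 55)
Total extra space = 70 + 56 = 126


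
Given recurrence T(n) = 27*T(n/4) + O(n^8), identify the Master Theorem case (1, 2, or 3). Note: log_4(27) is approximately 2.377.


Master Theorem parameters: a=27, b=4, c=8
log_b(a) = 2.377
Compare b^c with a: 4^8 = 65536 > 27, so c > log_b(a).
Comparing c=8 vs log_b(a)=2.377:
8 > 2.377 => Case 3
Result: T(n) = O(n^8)
Master Theorem case = 3


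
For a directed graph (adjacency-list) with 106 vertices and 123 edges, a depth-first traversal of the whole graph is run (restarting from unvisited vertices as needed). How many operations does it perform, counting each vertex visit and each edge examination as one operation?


A full DFS traversal visits each vertex once and examines each edge once.
V = 106
E = 123
Sum = 106 + 123 = 229


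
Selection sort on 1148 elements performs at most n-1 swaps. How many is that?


Each of the 1147 passes places one element in its final position.
Pass 1: swap minimum into position 0
Pass 2: swap minimum of remaining into position 1
...
Pass 1147: last two elements, one swap
Maximum swaps = 1148 - 1 = 1147


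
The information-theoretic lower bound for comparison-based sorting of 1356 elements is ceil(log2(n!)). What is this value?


A binary decision tree of height h has at most 2^h leaves and needs at least n! of them, so h >= ceil(log2(n!)).
1356! is far too large to multiply out, so use Stirling's series:
  ln(n!) ~ n ln n - n + (1/2) ln(2 pi n) + 1/(12n)  (error below 1/(360 n^3), negligible here)
  ln(1356) = 7.2122945
  n ln n = 1356 * 7.2122945 = 9779.8713
  (1/2) ln(2 pi * 1356) = (1/2) ln(8519.9993) = 4.5251
  1/(12*1356) = 0.0001
  ln(1356!) ~ 9779.8713 - 1356 + 4.5251 + 0.0001 = 8428.3965
Convert to base 2: log2(1356!) = 8428.3965 / ln 2 = 8428.3965 / 0.69314718 = 12159.6058
ceil(12159.6058) = 12160


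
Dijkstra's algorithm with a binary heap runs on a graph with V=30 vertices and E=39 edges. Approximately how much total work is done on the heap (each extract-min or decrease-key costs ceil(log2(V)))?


Dijkstra with a binary heap: each vertex is extracted once, each edge may relax once.
Each heap operation costs O(log V).
V + E = 30 + 39 = 69
ceil(log2(30)) = 5 (since 2^4 = 16 < 30 <= 32 = 2^5)
Total heap work = (V+E) * ceil(log2(V)) = 69 * 5 = 345


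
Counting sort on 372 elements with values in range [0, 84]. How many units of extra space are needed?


Output array size: 372 (to store sorted result)
Count array size: 85 (one slot per possible value, range 0 to 84)
Total extra space = 372 + 85 = 457


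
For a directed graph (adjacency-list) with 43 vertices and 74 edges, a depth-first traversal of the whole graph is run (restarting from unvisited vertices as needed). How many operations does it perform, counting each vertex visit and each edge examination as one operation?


A full DFS traversal visits each vertex once and examines each edge once.
V = 43
E = 74
Sum = 43 + 74 = 117


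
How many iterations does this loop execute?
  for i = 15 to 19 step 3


The loop variable i takes values starting at 15 and increments by 3 each iteration.
Sequence: i = 15, 18
The upper bound 19 is inclusive, so the count is floor((last - first) / step) + 1:
floor((19 - 15) / 3) + 1 = floor(4/3) + 1 = 1 + 1 = 2


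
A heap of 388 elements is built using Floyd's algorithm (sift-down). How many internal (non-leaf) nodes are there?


Leaf nodes occupy roughly half the array.
Sift-down is called for each internal node, starting from the last one.
Internal nodes = floor(n/2) = floor(388/2) = 194


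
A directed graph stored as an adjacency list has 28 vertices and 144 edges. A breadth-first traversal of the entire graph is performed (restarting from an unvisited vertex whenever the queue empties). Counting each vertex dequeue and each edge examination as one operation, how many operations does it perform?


A full BFS traversal dequeues each vertex once and examines each edge once.
Vertex visits: 28
Edge visits: 144
V + E = 28 + 144 = 172


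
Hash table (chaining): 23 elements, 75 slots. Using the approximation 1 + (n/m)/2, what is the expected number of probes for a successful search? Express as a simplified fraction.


Computing expected probes:
alpha = 23/75
= 1 + alpha/2
= 1 + 23/(2*75)
= (2*75 + 23) / (2*75)
= 173/150


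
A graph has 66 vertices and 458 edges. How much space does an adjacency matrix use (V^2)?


Adjacency matrix: V x V grid of entries
Space = V^2 = 66^2 = 66 * 66 = 4356


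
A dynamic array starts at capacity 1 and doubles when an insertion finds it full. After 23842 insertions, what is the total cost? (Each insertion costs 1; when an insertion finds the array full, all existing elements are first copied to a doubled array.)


Insertion cost: 23842 (one per element)
Resizes occur just before inserting elements 2, 3, 5, 9, ...
Elements copied at each resize: 1 + 2 + 4 + 8 + 16 + 32 + 64 + 128 + 256 + 512 + 1024 + 2048 + 4096 + 8192 + 16384
Sum of copies = 32767 (geometric series: 2^k - 1)
Total = 23842 + 32767 = 56609


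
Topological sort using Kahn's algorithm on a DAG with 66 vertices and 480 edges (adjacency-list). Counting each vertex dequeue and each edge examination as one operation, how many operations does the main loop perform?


Kahn's algorithm:
  1. Compute in-degrees: O(V + E)
  2. Process queue: each vertex dequeued once (O(V))
     each edge examined once (O(E))
Total = V + E = 66 + 480 = 546


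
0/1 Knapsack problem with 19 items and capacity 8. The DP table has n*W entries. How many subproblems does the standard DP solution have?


The DP table is indexed by (item, capacity).
Rows: 19 items
Columns: 8 capacity values (1 to W)
Total subproblems = 19 * 8 = 152


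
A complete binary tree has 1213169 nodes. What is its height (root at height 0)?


In a complete binary tree, level k holds nodes 2^k .. 2^(k+1)-1 (1-indexed).
Height = floor(log2(n)) = floor(log2(1213169)) = 20
Check: 2^20 = 1048576 <= 1213169 < 2097152 = 2^21


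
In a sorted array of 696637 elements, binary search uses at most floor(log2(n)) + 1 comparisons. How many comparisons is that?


Halving sequence: 696637 -> 348318 -> 174159 -> 87079 -> 43539 -> 21769 -> 10884 -> 5442 -> 2721 -> 1360 -> 680 -> 340 -> 170 -> 85 -> 42 -> 21 -> 10 -> 5 -> 2 -> 1
Number of halvings = 19
Max comparisons = 19 + 1 = 20


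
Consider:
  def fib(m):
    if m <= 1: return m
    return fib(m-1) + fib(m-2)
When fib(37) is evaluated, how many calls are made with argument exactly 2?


Let N(m) = number of times fib(m) is called while evaluating fib(37).
N(37) = 1 (the initial call).
N(36) = 1 (only fib(37) calls it).
For 1 <= m <= 35: fib(m) is called by fib(m+1) and fib(m+2), so
  N(m) = N(m+1) + N(m+2).
fib(0) is called only by fib(2), so N(0) = N(2).
Walk down from m=37:
  N(37)=1, N(36)=1, N(35)=2, N(34)=3, N(33)=5, N(32)=8, N(31)=13, N(30)=21, N(29)=34, N(28)=55, N(27)=89, N(26)=144, N(25)=233, N(24)=377, N(23)=610, N(22)=987, N(21)=1597, N(20)=2584, N(19)=4181, N(18)=6765, N(17)=10946, N(16)=17711, N(15)=28657, N(14)=46368, N(13)=75025, N(12)=121393, N(11)=196418, N(10)=317811, N(9)=514229, N(8)=832040, N(7)=1346269, N(6)=2178309, N(5)=3524578, N(4)=5702887, N(3)=9227465, N(2)=14930352
N(2) = 14930352


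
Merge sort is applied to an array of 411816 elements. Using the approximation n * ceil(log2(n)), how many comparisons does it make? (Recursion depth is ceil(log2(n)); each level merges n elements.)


Merge sort divides the array into halves recursively.
Number of levels = ceil(log2(411816)) = 19
At each level, approximately n = 411816 comparisons are needed for merging.
Total comparisons ~ n * ceil(log2(n)) = 411816 * 19 = 7824504


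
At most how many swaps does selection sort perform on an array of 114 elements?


Each of the 113 passes places one element in its final position.
Pass 1: swap minimum into position 0
Pass 2: swap minimum of remaining into position 1
...
Pass 113: last two elements, one swap
Maximum swaps = 114 - 1 = 113


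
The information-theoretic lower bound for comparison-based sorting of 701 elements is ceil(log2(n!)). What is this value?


A binary decision tree of height h has at most 2^h leaves and needs at least n! of them, so h >= ceil(log2(n!)).
701! is far too large to multiply out, so use Stirling's series:
  ln(n!) ~ n ln n - n + (1/2) ln(2 pi n) + 1/(12n)  (error below 1/(360 n^3), negligible here)
  ln(701) = 6.5525079
  n ln n = 701 * 6.5525079 = 4593.3080
  (1/2) ln(2 pi * 701) = (1/2) ln(4404.5129) = 4.1952
  1/(12*701) = 0.0001
  ln(701!) ~ 4593.3080 - 701 + 4.1952 + 0.0001 = 3896.5033
Convert to base 2: log2(701!) = 3896.5033 / ln 2 = 3896.5033 / 0.69314718 = 5621.4660
ceil(5621.4660) = 5622


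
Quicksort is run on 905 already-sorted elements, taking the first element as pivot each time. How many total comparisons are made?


Sum of comparisons per partition:
904 + 903 + ... + 1 + 0
= 905 * (905 - 1) / 2
= 905 * 904 / 2
= 409060


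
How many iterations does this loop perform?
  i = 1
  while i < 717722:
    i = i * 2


The loop variable doubles each iteration:
i = 1 -> 2 -> 4 -> 8 -> 16 -> 32 -> 64 -> 128 -> 256 -> 512 -> 1024 -> 2048 -> 4096 -> 8192 -> 16384 -> 32768 -> 65536 -> 131072 -> 262144 -> 524288 -> 1048576 (stop, 1048576 >= 717722)
Number of doublings = ceil(log2(717722)) = 20


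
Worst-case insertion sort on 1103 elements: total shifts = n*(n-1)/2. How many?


Sum of shifts = 1 + 2 + 3 + ... + 1102
= 1103 * 1102 / 2
= 1215506 / 2
= 607753


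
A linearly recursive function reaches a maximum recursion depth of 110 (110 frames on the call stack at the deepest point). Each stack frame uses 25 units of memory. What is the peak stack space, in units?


Maximum recursion depth = 110 frames
Memory per frame = 25 units
Total stack space = depth * frame_size
= 110 * 25 = 2750


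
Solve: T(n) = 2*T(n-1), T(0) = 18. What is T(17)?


Unrolling:
T(17) = 2*T(16) = 2^2*T(15) = ... = 2^17*T(0)
= 2^17 * 18
= 131072 * 18 = 2359296


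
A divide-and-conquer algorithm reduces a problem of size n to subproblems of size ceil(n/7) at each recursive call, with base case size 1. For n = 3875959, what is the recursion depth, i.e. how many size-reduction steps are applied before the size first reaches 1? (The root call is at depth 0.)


Each step divides the size by 7 (rounding up); after k steps the size is ceil(n/7^k), which equals 1 exactly when 7^k >= n.
So the depth is the smallest k with 7^k >= 3875959, i.e. ceil(log_7(3875959)).
7^7 = 823543 < 3875959 <= 5764801 = 7^8
Recursion depth = 8


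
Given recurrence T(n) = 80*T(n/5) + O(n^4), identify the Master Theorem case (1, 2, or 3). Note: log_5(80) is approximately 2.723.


Master Theorem parameters: a=80, b=5, c=4
log_b(a) = 2.723
Compare b^c with a: 5^4 = 625 > 80, so c > log_b(a).
Comparing c=4 vs log_b(a)=2.723:
4 > 2.723 => Case 3
Result: T(n) = O(n^4)
Master Theorem case = 3


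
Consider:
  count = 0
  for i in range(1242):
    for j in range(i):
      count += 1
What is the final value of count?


For each i, the inner loop runs i times:
  i=0: inner runs 0 times
  i=1: inner runs 1 time
  i=2: inner runs 2 times
  i=3: inner runs 3 times
  i=4: inner runs 4 times
  i=5: inner runs 5 times
  i=6: inner runs 6 times
  i=7: inner runs 7 times
  ...
Total = 0 + 1 + 2 + ... + 1241 = 1242*(1242-1)/2 = 770661


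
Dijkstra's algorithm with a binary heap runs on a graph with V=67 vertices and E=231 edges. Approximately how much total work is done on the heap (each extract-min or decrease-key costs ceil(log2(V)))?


Dijkstra with a binary heap: each vertex is extracted once, each edge may relax once.
Each heap operation costs O(log V).
V + E = 67 + 231 = 298
ceil(log2(67)) = 7 (since 2^6 = 64 < 67 <= 128 = 2^7)
Total heap work = (V+E) * ceil(log2(V)) = 298 * 7 = 2086


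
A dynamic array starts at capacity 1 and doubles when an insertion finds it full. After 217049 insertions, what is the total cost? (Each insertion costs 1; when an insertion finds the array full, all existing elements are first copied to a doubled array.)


Insertion cost: 217049 (one per element)
Resizes occur just before inserting elements 2, 3, 5, 9, ...
Elements copied at each resize: 1 + 2 + 4 + 8 + 16 + 32 + 64 + 128 + 256 + 512 + 1024 + 2048 + 4096 + 8192 + 16384 + 32768 + 65536 + 131072
Sum of copies = 262143 (geometric series: 2^k - 1)
Total = 217049 + 262143 = 479192


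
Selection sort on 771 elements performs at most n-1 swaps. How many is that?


Each of the 770 passes places one element in its final position.
Pass 1: swap minimum into position 0
Pass 2: swap minimum of remaining into position 1
...
Pass 770: last two elements, one swap
Maximum swaps = 771 - 1 = 770


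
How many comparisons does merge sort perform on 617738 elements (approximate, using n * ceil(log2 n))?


Recursion depth: ceil(log2(617738)) = 20
Each recursion level merges n = 617738 elements
Total = 617738 * 20 = 12354760


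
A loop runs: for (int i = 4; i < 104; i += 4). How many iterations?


Loop starts at i = 4, increments by 4, stops when i >= 104.
Number of iterations = ceil((104 - 4) / 4)
= ceil(100 / 4)
= 25


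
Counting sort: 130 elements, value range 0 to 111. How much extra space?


n = 130 (output array)
k = 112 (count array for 112 distinct values)
Extra space = 130 + 112 = 242


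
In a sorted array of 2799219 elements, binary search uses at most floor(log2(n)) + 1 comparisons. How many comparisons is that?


Halving sequence: 2799219 -> 1399609 -> 699804 -> 349902 -> 174951 -> 87475 -> 43737 -> 21868 -> 10934 -> 5467 -> 2733 -> 1366 -> 683 -> 341 -> 170 -> 85 -> 42 -> 21 -> 10 -> 5 -> 2 -> 1
Number of halvings = 21
Max comparisons = 21 + 1 = 22


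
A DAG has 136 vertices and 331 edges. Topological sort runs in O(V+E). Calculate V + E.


V = 136 (vertex processing)
E = 331 (edge processing)
V + E = 136 + 331 = 467


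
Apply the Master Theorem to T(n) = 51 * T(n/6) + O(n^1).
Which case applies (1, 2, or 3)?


The Master Theorem: T(n) = a*T(n/b) + O(n^c)
  a = 51, b = 6, c = 1
log_b(a) = log_6(51) ~ 2.194
Compare b^c with a: 6^1 = 6 < 51, so c < log_b(a).
Since c < log_b(a), Case 1 applies.
T(n) = O(n^(log_6 51)) ~ O(n^2.194)
Master Theorem case = 1


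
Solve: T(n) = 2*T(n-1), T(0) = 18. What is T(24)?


Unrolling:
T(24) = 2*T(23) = 2^2*T(22) = ... = 2^24*T(0)
= 2^24 * 18
= 16777216 * 18 = 301989888


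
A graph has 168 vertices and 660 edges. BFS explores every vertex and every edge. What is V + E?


A full BFS traversal dequeues each vertex once and examines each edge once.
Vertex visits: 168
Edge visits: 660
V + E = 168 + 660 = 828


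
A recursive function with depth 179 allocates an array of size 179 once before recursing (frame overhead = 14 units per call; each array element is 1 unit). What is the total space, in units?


Array allocation: 179 units (allocated once)
Stack frames: 179 deep * 14 per frame = 2506 units
Total = 179 + 2506 = 2685


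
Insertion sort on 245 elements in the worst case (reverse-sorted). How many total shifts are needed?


In the worst case (reverse-sorted), each element shifts past all previous:
  Element 1: 1 shifts
  Element 2: 2 shifts
  Element 3: 3 shifts
  Element 4: 4 shifts
  Element 5: 5 shifts
  ...
  Element 244: 244 shifts
Total = 1 + 2 + ... + 244
= 245*(245-1)/2 = 29890


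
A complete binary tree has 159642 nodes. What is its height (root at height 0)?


In a complete binary tree, level k holds nodes 2^k .. 2^(k+1)-1 (1-indexed).
Height = floor(log2(n)) = floor(log2(159642)) = 17
Check: 2^17 = 131072 <= 159642 < 262144 = 2^18


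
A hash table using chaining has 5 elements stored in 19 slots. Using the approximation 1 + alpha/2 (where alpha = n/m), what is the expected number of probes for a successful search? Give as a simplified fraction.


Load factor alpha = n/m = 5/19
Expected probes = 1 + alpha/2 = 1 + 5/(2*19)
= 1 + 5/38
= 38/38 + 5/38
= 43/38


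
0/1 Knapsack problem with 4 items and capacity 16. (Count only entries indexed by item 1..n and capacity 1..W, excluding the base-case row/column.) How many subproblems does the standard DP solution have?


The DP table is indexed by (item, capacity).
Rows: 4 items
Columns: 16 capacity values (1 to W)
Total subproblems = 4 * 16 = 64


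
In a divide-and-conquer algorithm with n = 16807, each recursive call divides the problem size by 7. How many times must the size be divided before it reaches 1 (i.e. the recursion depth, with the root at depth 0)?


Number of divisions = log_7(16807)
Sizes: 16807 -> 2401 -> 343 -> 49 -> 7 -> 1 (5 divisions)
Recursion depth = 5


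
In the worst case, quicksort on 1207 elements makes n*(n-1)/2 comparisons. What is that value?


Sum of comparisons per partition:
1206 + 1205 + ... + 1 + 0
= 1207 * (1207 - 1) / 2
= 1207 * 1206 / 2
= 727821


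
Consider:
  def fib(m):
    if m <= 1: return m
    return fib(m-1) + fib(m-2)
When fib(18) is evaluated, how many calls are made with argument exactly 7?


Let N(m) = number of times fib(m) is called while evaluating fib(18).
N(18) = 1 (the initial call).
N(17) = 1 (only fib(18) calls it).
For 1 <= m <= 16: fib(m) is called by fib(m+1) and fib(m+2), so
  N(m) = N(m+1) + N(m+2).
fib(0) is called only by fib(2), so N(0) = N(2).
Walk down from m=18:
  N(18)=1, N(17)=1, N(16)=2, N(15)=3, N(14)=5, N(13)=8, N(12)=13, N(11)=21, N(10)=34, N(9)=55, N(8)=89, N(7)=144
N(7) = 144


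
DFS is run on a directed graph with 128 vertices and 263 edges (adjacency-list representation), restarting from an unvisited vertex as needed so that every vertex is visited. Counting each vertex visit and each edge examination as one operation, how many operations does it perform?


A full DFS traversal processes each vertex exactly once (push/pop on stack).
Each directed edge is examined once.
V = 128, E = 263
V + E = 391


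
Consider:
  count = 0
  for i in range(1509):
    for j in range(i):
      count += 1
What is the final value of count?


For each i, the inner loop runs i times:
  i=0: inner runs 0 times
  i=1: inner runs 1 time
  i=2: inner runs 2 times
  i=3: inner runs 3 times
  i=4: inner runs 4 times
  i=5: inner runs 5 times
  i=6: inner runs 6 times
  i=7: inner runs 7 times
  ...
Total = 0 + 1 + 2 + ... + 1508 = 1509*(1509-1)/2 = 1137786


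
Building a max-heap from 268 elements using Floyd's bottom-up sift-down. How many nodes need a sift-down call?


In a heap of 268 elements (0-indexed array):
  Last element index: 267
  Parent of last element: floor((267 - 1) / 2) = 133
  Internal nodes: indices 0 to 133
  Count = floor(268/2) = 134


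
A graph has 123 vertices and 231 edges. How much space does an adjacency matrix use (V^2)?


Adjacency matrix: V x V grid of entries
Space = V^2 = 123^2 = 123 * 123 = 15129


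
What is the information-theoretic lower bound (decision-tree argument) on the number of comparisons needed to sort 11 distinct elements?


A binary decision tree of height h has at most 2^h leaves and needs at least n! of them, so h >= ceil(log2(n!)).
Compute 11! as a running product:
  x2 = 2, x3 = 6, x4 = 24, x5 = 120
  x6 = 720, x7 = 5040, x8 = 40320, x9 = 362880
  x10 = 3628800, x11 = 39916800
11! = 39916800
Bracket between powers of 2:
  2^25 = 33554432 < 39916800 <= 67108864 = 2^26
So ceil(log2(11!)) = 26


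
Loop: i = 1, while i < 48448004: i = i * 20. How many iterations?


i multiplies by 20 each step:
i = 1 -> 20 -> 400 -> 8000 -> 160000 -> 3200000 -> 64000000 (stop)
Iterations = ceil(log_20(48448004)) = 6


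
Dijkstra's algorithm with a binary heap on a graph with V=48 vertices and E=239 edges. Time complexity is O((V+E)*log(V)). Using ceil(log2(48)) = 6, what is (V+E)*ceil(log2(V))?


Dijkstra with a binary heap: each vertex is extracted once, each edge may relax once.
Each heap operation costs O(log V).
V + E = 48 + 239 = 287
ceil(log2(48)) = 6 (since 2^5 = 32 < 48 <= 64 = 2^6)
Total heap work = (V+E) * ceil(log2(V)) = 287 * 6 = 1722
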